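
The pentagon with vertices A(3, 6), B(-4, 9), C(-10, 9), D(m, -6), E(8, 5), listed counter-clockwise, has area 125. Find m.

Write out the shoelace sum; only the two edges meeting at D involve m:
2·Area = [((-10)·(-6) − m·9) + (m·5 − 8·(-6))] + 138
       = -4·m + 246 = 250
⇒ m = -1.

-1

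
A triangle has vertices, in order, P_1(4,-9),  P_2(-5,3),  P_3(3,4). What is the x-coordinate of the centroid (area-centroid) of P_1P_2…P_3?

Apply Gauss's area formula. First the cross-terms c_i = x_i·y_{i+1} − x_{i+1}·y_i:
  -33, -29, -43  ⇒  2A = -105, A = -52.5.
Then Σ (x_i + x_{i+1})·c_i = -210, so x̄ = -210 / (6·(-52.5)) = 2/3.

2/3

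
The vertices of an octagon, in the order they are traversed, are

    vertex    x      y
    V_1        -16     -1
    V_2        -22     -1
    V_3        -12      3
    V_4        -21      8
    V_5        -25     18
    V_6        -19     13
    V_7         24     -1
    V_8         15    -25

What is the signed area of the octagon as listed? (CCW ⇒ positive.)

-785.5

V_1→V_2: (-16)(-1) − (-22)(-1) = -6
V_2→V_3: (-22)(3) − (-12)(-1) = -78
V_3→V_4: (-12)(8) − (-21)(3) = -33
V_4→V_5: (-21)(18) − (-25)(8) = -178
V_5→V_6: (-25)(13) − (-19)(18) = 17
V_6→V_7: (-19)(-1) − (24)(13) = -293
V_7→V_8: (24)(-25) − (15)(-1) = -585
V_8→V_1: (15)(-1) − (-16)(-25) = -415
Σ = -1571
Signed area = Σ/2 = -785.5 (negative ⇒ clockwise traversal).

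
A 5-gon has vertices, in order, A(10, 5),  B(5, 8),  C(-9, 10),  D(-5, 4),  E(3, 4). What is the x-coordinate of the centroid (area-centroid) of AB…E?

Apply the shoelace formula. First the cross-terms c_i = x_i·y_{i+1} − x_{i+1}·y_i:
  55, 122, 14, -32, -25  ⇒  2A = 134, A = 67.
Then Σ (x_i + x_{i+1})·c_i = -120, so x̄ = -120 / (6·67) = -20/67.

-20/67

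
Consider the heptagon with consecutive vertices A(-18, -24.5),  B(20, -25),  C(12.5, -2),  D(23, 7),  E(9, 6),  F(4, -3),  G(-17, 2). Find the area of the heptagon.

Σ = (940) + (272.5) + (133.5) + (75) + (-51) + (-43) + (452.5) = 1779.5
Area = |Σ|/2 = 889.75.

889.75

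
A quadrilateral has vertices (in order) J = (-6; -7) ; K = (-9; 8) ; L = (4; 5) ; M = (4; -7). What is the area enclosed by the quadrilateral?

153

Apply the surveyor's formula: 2A = Σ (x_i·y_{i+1} − x_{i+1}·y_i), indices taken mod 4.
Cross-terms: -111, -77, -48, -70  ⇒  Σ = -306
Area = |Σ|/2 = 153.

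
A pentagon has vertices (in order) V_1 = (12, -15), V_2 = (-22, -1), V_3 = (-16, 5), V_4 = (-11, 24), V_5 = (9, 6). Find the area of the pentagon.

643

Σ = (-342) + (-126) + (-329) + (-282) + (-207) = -1286
Area = |Σ|/2 = 643.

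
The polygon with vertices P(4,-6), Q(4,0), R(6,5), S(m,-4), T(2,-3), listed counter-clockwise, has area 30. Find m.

-4

The doubled signed area Σ (x_i y_{i+1} − x_{i+1} y_i) is linear in m.
With m=0 it equals 28; the coefficient of m is -8 (from the two edges through S).
So -8·m + 28 = 2·30 = 60 ⇒ m = -4.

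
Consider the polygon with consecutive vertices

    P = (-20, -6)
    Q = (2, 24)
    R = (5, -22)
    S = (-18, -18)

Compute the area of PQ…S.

Apply the shoelace (surveyor's) formula: 2A = Σ (x_i·y_{i+1} − x_{i+1}·y_i), indices taken mod 4.
P→Q: (-20)(24) − (2)(-6) = -468
Q→R: (2)(-22) − (5)(24) = -164
R→S: (5)(-18) − (-18)(-22) = -486
S→P: (-18)(-6) − (-20)(-18) = -252
Σ = -1370
Area = |Σ|/2 = 685.

685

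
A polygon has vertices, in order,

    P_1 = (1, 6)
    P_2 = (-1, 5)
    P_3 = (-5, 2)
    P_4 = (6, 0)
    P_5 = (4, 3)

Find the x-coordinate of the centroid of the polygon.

45/61

Apply the surveyor's formula. First the cross-terms c_i = x_i·y_{i+1} − x_{i+1}·y_i:
  11, 23, -12, 18, 21  ⇒  2A = 61, A = 30.5.
Then Σ (x_i + x_{i+1})·c_i = 135, so x̄ = 135 / (6·30.5) = 45/61.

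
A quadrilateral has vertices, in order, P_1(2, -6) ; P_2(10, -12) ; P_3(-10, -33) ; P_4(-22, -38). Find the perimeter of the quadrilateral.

|P_1P_2| = √((8)² + (-6)²) = √100 = 10
|P_2P_3| = √((-20)² + (-21)²) = √841 = 29
|P_3P_4| = √((-12)² + (-5)²) = √169 = 13
|P_4P_1| = √((24)² + (32)²) = √1600 = 40
Perimeter = 10 + 29 + 13 + 40 = 92.

92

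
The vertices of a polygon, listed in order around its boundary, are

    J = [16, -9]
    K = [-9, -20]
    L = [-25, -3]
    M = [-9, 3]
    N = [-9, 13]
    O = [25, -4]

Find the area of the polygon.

758

Cross-terms: -401, -473, -102, -90, -289, -161  ⇒  Σ = -1516
Area = |Σ|/2 = 758.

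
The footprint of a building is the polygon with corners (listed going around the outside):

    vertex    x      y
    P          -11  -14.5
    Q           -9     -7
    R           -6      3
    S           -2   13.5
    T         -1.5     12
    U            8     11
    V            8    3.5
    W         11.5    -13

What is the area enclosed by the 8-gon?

Apply the surveyor's formula: 2A = Σ (x_i·y_{i+1} − x_{i+1}·y_i), indices taken mod 8.
Σ = (-53.5) + (-69) + (-75) + (-3.75) + (-112.5) + (-60) + (-144.25) + (-309.75) = -827.75
Area = |Σ|/2 = 413.875.

413.875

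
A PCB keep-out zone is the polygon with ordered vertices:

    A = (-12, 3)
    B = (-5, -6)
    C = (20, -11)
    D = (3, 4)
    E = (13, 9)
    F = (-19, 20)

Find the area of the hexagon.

Apply Gauss's area formula: 2A = Σ (x_i·y_{i+1} − x_{i+1}·y_i), indices taken mod 6.
Cross-terms: 87, 175, 113, -25, 431, 183  ⇒  Σ = 964
Area = |Σ|/2 = 482.

482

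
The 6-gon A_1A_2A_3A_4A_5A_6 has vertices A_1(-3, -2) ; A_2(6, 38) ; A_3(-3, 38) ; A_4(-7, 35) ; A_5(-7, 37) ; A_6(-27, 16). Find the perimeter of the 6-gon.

116

|A_1A_2| = √((9)² + (40)²) = √1681 = 41
|A_2A_3| = √((-9)² + (0)²) = √81 = 9
|A_3A_4| = √((-4)² + (-3)²) = √25 = 5
|A_4A_5| = √((0)² + (2)²) = √4 = 2
|A_5A_6| = √((-20)² + (-21)²) = √841 = 29
|A_6A_1| = √((24)² + (-18)²) = √900 = 30
Perimeter = 41 + 9 + 5 + 2 + 29 + 30 = 116.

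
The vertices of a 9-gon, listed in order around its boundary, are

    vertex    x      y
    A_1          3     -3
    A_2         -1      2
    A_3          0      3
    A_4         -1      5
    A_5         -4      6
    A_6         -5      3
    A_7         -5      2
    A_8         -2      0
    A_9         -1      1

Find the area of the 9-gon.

21

Apply Gauss's area formula: 2A = Σ (x_i·y_{i+1} − x_{i+1}·y_i), indices taken mod 9.
Σ = (3) + (-3) + (3) + (14) + (18) + (5) + (4) + (-2) + (0) = 42
Area = |Σ|/2 = 21.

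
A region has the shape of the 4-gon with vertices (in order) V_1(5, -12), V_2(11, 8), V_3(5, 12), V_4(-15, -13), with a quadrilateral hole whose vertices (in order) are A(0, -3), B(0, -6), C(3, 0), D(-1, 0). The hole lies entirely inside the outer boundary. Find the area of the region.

Outer boundary:
V_1→V_2: (5)(8) − (11)(-12) = 172
V_2→V_3: (11)(12) − (5)(8) = 92
V_3→V_4: (5)(-13) − (-15)(12) = 115
V_4→V_1: (-15)(-12) − (5)(-13) = 245
Σ = 624
Area = |Σ|/2 = 312.
Hole:
A→B: (0)(-6) − (0)(-3) = 0
B→C: (0)(0) − (3)(-6) = 18
C→D: (3)(0) − (-1)(0) = 0
D→A: (-1)(-3) − (0)(0) = 3
Σ = 21
Area = |Σ|/2 = 10.5.
Net area = 312 − 10.5 = 301.5.

301.5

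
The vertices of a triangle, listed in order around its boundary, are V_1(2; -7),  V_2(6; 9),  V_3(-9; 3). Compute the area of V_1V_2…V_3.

108

Apply the surveyor's formula: 2A = Σ (x_i·y_{i+1} − x_{i+1}·y_i), indices taken mod 3.
Cross-terms: 60, 99, 57  ⇒  Σ = 216
Area = |Σ|/2 = 108.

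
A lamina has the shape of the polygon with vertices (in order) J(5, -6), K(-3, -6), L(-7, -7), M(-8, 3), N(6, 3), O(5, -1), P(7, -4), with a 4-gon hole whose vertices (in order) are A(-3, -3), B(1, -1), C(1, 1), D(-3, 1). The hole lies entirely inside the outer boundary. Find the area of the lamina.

110

Outer boundary:
Cross-terms: -48, -21, -77, -42, -21, -13, -22  ⇒  Σ = -244
Area = |Σ|/2 = 122.
Hole:
Σ = (6) + (2) + (4) + (12) = 24
Area = |Σ|/2 = 12.
Net area = 122 − 12 = 110.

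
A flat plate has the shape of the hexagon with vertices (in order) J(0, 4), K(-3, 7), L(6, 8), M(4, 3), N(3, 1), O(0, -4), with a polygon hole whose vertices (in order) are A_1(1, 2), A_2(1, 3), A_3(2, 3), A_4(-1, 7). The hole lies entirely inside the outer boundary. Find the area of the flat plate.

Outer boundary:
Apply Gauss's area formula: 2A = Σ (x_i·y_{i+1} − x_{i+1}·y_i), indices taken mod 6.
Σ = (12) + (-66) + (-14) + (-5) + (-12) + (0) = -85
Area = |Σ|/2 = 42.5.
Hole:
A_1→A_2: (1)(3) − (1)(2) = 1
A_2→A_3: (1)(3) − (2)(3) = -3
A_3→A_4: (2)(7) − (-1)(3) = 17
A_4→A_1: (-1)(2) − (1)(7) = -9
Σ = 6
Area = |Σ|/2 = 3.
Net area = 42.5 − 3 = 39.5.

39.5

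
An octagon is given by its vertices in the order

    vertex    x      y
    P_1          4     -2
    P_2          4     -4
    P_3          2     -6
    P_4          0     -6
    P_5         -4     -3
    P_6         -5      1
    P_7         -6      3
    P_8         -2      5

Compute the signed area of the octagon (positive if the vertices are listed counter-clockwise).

-64

P_1→P_2: (4)(-4) − (4)(-2) = -8
P_2→P_3: (4)(-6) − (2)(-4) = -16
P_3→P_4: (2)(-6) − (0)(-6) = -12
P_4→P_5: (0)(-3) − (-4)(-6) = -24
P_5→P_6: (-4)(1) − (-5)(-3) = -19
P_6→P_7: (-5)(3) − (-6)(1) = -9
P_7→P_8: (-6)(5) − (-2)(3) = -24
P_8→P_1: (-2)(-2) − (4)(5) = -16
Σ = -128
Signed area = Σ/2 = -64 (negative ⇒ clockwise traversal).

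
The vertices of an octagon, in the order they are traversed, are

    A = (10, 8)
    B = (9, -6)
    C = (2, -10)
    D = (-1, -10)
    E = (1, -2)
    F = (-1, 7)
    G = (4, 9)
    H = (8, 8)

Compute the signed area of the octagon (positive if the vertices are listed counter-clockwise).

-158

Apply the surveyor's formula: 2A = Σ (x_i·y_{i+1} − x_{i+1}·y_i), indices taken mod 8.
A→B: (10)(-6) − (9)(8) = -132
B→C: (9)(-10) − (2)(-6) = -78
C→D: (2)(-10) − (-1)(-10) = -30
D→E: (-1)(-2) − (1)(-10) = 12
E→F: (1)(7) − (-1)(-2) = 5
F→G: (-1)(9) − (4)(7) = -37
G→H: (4)(8) − (8)(9) = -40
H→A: (8)(8) − (10)(8) = -16
Σ = -316
Signed area = Σ/2 = -158 (negative ⇒ clockwise traversal).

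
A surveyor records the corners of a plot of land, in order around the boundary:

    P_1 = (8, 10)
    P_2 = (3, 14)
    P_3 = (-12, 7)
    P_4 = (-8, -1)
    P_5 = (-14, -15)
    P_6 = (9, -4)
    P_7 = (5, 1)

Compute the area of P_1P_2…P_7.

Apply the surveyor's formula: 2A = Σ (x_i·y_{i+1} − x_{i+1}·y_i), indices taken mod 7.
Cross-terms: 82, 189, 68, 106, 191, 29, 42  ⇒  Σ = 707
Area = |Σ|/2 = 353.5.

353.5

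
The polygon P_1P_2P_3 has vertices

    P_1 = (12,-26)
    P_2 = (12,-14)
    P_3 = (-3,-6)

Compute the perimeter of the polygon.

|P_1P_2| = √((0)² + (12)²) = √144 = 12
|P_2P_3| = √((-15)² + (8)²) = √289 = 17
|P_3P_1| = √((15)² + (-20)²) = √625 = 25
Perimeter = 12 + 17 + 25 = 54.

54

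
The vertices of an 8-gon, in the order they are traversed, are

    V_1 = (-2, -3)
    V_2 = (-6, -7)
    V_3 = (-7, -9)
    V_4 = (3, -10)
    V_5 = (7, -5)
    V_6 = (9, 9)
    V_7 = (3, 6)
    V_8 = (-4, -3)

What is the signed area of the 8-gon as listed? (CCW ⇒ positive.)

154.5

V_1→V_2: (-2)(-7) − (-6)(-3) = -4
V_2→V_3: (-6)(-9) − (-7)(-7) = 5
V_3→V_4: (-7)(-10) − (3)(-9) = 97
V_4→V_5: (3)(-5) − (7)(-10) = 55
V_5→V_6: (7)(9) − (9)(-5) = 108
V_6→V_7: (9)(6) − (3)(9) = 27
V_7→V_8: (3)(-3) − (-4)(6) = 15
V_8→V_1: (-4)(-3) − (-2)(-3) = 6
Σ = 309
Signed area = Σ/2 = 154.5 (positive ⇒ counter-clockwise traversal).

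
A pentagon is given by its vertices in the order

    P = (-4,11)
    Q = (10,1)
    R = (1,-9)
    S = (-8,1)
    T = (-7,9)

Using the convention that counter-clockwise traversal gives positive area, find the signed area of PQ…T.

Apply the surveyor's formula: 2A = Σ (x_i·y_{i+1} − x_{i+1}·y_i), indices taken mod 5.
Cross-terms: -114, -91, -71, -65, -41  ⇒  Σ = -382
Signed area = Σ/2 = -191 (negative ⇒ clockwise traversal).

-191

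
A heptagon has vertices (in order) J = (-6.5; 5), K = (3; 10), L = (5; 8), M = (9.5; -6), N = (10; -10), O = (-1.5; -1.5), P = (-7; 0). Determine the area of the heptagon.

161.25

J→K: (-6.5)(10) − (3)(5) = -80
K→L: (3)(8) − (5)(10) = -26
L→M: (5)(-6) − (9.5)(8) = -106
M→N: (9.5)(-10) − (10)(-6) = -35
N→O: (10)(-1.5) − (-1.5)(-10) = -30
O→P: (-1.5)(0) − (-7)(-1.5) = -10.5
P→J: (-7)(5) − (-6.5)(0) = -35
Σ = -322.5
Area = |Σ|/2 = 161.25.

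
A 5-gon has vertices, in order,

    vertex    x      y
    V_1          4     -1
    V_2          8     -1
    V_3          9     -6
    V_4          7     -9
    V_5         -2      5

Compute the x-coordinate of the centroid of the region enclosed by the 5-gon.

238/45

Apply the surveyor's formula. First the cross-terms c_i = x_i·y_{i+1} − x_{i+1}·y_i:
  4, -39, -39, 17, -18  ⇒  2A = -75, A = -37.5.
Then Σ (x_i + x_{i+1})·c_i = -1190, so x̄ = -1190 / (6·(-37.5)) = 238/45.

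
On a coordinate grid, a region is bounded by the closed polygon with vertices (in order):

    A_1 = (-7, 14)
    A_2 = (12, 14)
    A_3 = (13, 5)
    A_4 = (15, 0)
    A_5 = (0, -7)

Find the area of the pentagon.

Apply the shoelace formula: 2A = Σ (x_i·y_{i+1} − x_{i+1}·y_i), indices taken mod 5.
A_1→A_2: (-7)(14) − (12)(14) = -266
A_2→A_3: (12)(5) − (13)(14) = -122
A_3→A_4: (13)(0) − (15)(5) = -75
A_4→A_5: (15)(-7) − (0)(0) = -105
A_5→A_1: (0)(14) − (-7)(-7) = -49
Σ = -617
Area = |Σ|/2 = 308.5.

308.5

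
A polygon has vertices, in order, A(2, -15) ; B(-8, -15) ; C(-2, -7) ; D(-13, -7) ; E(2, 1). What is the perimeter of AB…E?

|AB| = √((-10)² + (0)²) = √100 = 10
|BC| = √((6)² + (8)²) = √100 = 10
|CD| = √((-11)² + (0)²) = √121 = 11
|DE| = √((15)² + (8)²) = √289 = 17
|EA| = √((0)² + (-16)²) = √256 = 16
Perimeter = 10 + 10 + 11 + 17 + 16 = 64.

64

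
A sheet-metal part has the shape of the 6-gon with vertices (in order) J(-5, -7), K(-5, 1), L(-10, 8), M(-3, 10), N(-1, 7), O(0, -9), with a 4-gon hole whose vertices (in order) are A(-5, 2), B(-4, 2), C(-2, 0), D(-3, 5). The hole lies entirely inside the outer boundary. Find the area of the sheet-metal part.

91

Outer boundary:
Apply the shoelace (surveyor's) formula: 2A = Σ (x_i·y_{i+1} − x_{i+1}·y_i), indices taken mod 6.
Σ = (-40) + (-30) + (-76) + (-11) + (9) + (-45) = -193
Area = |Σ|/2 = 96.5.
Hole:
Σ = (-2) + (4) + (-10) + (19) = 11
Area = |Σ|/2 = 5.5.
Net area = 96.5 − 5.5 = 91.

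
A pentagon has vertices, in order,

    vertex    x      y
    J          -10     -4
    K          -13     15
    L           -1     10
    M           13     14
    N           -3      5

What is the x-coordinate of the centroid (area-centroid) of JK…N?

Apply the shoelace (surveyor's) formula. First the cross-terms c_i = x_i·y_{i+1} − x_{i+1}·y_i:
  -202, -115, -144, 107, 62  ⇒  2A = -292, A = -146.
Then Σ (x_i + x_{i+1})·c_i = 4792, so x̄ = 4792 / (6·(-146)) = -1198/219.

-1198/219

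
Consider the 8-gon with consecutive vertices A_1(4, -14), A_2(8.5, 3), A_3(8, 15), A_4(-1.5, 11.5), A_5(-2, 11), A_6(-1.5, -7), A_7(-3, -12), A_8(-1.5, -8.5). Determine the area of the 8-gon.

Cross-terms: 131, 103.5, 114.5, 6.5, 30.5, -3, 7.5, 55  ⇒  Σ = 445.5
Area = |Σ|/2 = 222.75.

222.75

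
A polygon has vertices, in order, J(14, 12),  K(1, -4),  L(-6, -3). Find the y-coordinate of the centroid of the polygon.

5/3

Apply Gauss's area formula. First the cross-terms c_i = x_i·y_{i+1} − x_{i+1}·y_i:
  -68, -27, -30  ⇒  2A = -125, A = -62.5.
Then Σ (y_i + y_{i+1})·c_i = -625, so ȳ = -625 / (6·(-62.5)) = 5/3.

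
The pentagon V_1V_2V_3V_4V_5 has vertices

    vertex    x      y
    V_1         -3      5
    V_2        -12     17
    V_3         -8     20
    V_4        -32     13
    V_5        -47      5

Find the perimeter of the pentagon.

106

|V_1V_2| = √((-9)² + (12)²) = √225 = 15
|V_2V_3| = √((4)² + (3)²) = √25 = 5
|V_3V_4| = √((-24)² + (-7)²) = √625 = 25
|V_4V_5| = √((-15)² + (-8)²) = √289 = 17
|V_5V_1| = √((44)² + (0)²) = √1936 = 44
Perimeter = 15 + 5 + 25 + 17 + 44 = 106.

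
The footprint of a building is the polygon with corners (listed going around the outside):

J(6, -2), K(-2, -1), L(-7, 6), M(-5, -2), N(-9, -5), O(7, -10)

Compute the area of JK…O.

96.5

Apply the shoelace (surveyor's) formula: 2A = Σ (x_i·y_{i+1} − x_{i+1}·y_i), indices taken mod 6.
Cross-terms: -10, -19, 44, 7, 125, 46  ⇒  Σ = 193
Area = |Σ|/2 = 96.5.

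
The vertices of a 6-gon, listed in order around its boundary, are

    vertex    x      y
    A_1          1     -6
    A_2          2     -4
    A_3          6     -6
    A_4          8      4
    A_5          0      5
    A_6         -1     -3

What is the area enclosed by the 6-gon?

Cross-terms: 8, 12, 72, 40, 5, 9  ⇒  Σ = 146
Area = |Σ|/2 = 73.

73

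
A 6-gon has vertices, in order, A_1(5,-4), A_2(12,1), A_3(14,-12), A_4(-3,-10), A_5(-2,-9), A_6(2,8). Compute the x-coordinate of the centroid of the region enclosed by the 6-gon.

Apply the shoelace formula. First the cross-terms c_i = x_i·y_{i+1} − x_{i+1}·y_i:
  53, -158, -176, 7, 2, -48  ⇒  2A = -320, A = -160.
Then Σ (x_i + x_{i+1})·c_i = -5514, so x̄ = -5514 / (6·(-160)) = 5.74375.

5.74375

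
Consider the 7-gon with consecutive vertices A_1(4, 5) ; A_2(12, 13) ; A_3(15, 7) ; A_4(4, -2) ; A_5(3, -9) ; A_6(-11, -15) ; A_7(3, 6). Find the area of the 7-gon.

Apply the shoelace formula: 2A = Σ (x_i·y_{i+1} − x_{i+1}·y_i), indices taken mod 7.
Σ = (-8) + (-111) + (-58) + (-30) + (-144) + (-21) + (-9) = -381
Area = |Σ|/2 = 190.5.

190.5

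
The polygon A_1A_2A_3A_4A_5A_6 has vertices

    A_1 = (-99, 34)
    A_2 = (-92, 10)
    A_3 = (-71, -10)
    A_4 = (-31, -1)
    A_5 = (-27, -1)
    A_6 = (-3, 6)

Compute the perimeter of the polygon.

|A_1A_2| = √((7)² + (-24)²) = √625 = 25
|A_2A_3| = √((21)² + (-20)²) = √841 = 29
|A_3A_4| = √((40)² + (9)²) = √1681 = 41
|A_4A_5| = √((4)² + (0)²) = √16 = 4
|A_5A_6| = √((24)² + (7)²) = √625 = 25
|A_6A_1| = √((-96)² + (28)²) = √10000 = 100
Perimeter = 25 + 29 + 41 + 4 + 25 + 100 = 224.

224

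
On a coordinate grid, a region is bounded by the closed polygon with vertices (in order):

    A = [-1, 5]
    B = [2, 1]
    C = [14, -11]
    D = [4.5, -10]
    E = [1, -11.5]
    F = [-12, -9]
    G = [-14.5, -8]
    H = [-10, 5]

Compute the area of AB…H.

Apply the shoelace formula: 2A = Σ (x_i·y_{i+1} − x_{i+1}·y_i), indices taken mod 8.
Σ = (-11) + (-36) + (-90.5) + (-41.75) + (-147) + (-34.5) + (-152.5) + (-45) = -558.25
Area = |Σ|/2 = 279.125.

279.125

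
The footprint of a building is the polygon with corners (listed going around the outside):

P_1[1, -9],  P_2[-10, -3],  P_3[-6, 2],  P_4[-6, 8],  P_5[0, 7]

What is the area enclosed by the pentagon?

108

Apply the shoelace (surveyor's) formula: 2A = Σ (x_i·y_{i+1} − x_{i+1}·y_i), indices taken mod 5.
Σ = (-93) + (-38) + (-36) + (-42) + (-7) = -216
Area = |Σ|/2 = 108.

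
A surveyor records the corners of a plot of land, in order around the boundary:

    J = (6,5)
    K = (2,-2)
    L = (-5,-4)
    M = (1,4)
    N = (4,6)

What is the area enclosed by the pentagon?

41

Cross-terms: -22, -18, -16, -10, -16  ⇒  Σ = -82
Area = |Σ|/2 = 41.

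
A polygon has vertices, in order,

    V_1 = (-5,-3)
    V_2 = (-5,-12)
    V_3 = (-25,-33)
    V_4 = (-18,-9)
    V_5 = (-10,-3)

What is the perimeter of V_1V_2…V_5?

78

|V_1V_2| = √((0)² + (-9)²) = √81 = 9
|V_2V_3| = √((-20)² + (-21)²) = √841 = 29
|V_3V_4| = √((7)² + (24)²) = √625 = 25
|V_4V_5| = √((8)² + (6)²) = √100 = 10
|V_5V_1| = √((5)² + (0)²) = √25 = 5
Perimeter = 9 + 29 + 25 + 10 + 5 = 78.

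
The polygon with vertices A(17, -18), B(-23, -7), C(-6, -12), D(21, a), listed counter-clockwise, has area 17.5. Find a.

-20

Write out the shoelace sum; only the two edges meeting at D involve a:
2·Area = [((-6)·a − 21·(-12)) + (21·(-18) − 17·a)] + -299
       = -23·a + -425 = 35
⇒ a = -20.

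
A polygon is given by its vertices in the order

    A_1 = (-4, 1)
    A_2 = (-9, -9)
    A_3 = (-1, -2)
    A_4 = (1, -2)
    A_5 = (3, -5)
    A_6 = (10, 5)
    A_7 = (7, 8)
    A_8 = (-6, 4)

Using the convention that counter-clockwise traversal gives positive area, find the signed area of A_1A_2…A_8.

127.5

Apply the shoelace formula: 2A = Σ (x_i·y_{i+1} − x_{i+1}·y_i), indices taken mod 8.
Σ = (45) + (9) + (4) + (1) + (65) + (45) + (76) + (10) = 255
Signed area = Σ/2 = 127.5 (positive ⇒ counter-clockwise traversal).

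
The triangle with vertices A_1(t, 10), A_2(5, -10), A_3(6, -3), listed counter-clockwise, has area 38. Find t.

-3

The doubled signed area Σ (x_i y_{i+1} − x_{i+1} y_i) is linear in t.
With t=0 it equals 55; the coefficient of t is -7 (from the two edges through A_1).
So -7·t + 55 = 2·38 = 76 ⇒ t = -3.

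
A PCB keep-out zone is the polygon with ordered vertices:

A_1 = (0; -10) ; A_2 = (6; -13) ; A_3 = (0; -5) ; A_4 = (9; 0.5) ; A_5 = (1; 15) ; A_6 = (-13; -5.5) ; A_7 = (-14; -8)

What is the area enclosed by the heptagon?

Apply the shoelace (surveyor's) formula: 2A = Σ (x_i·y_{i+1} − x_{i+1}·y_i), indices taken mod 7.
Σ = (60) + (-30) + (45) + (134.5) + (189.5) + (27) + (140) = 566
Area = |Σ|/2 = 283.

283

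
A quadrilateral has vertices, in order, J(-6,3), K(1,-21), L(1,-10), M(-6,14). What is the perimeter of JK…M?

72

|JK| = √((7)² + (-24)²) = √625 = 25
|KL| = √((0)² + (11)²) = √121 = 11
|LM| = √((-7)² + (24)²) = √625 = 25
|MJ| = √((0)² + (-11)²) = √121 = 11
Perimeter = 25 + 11 + 25 + 11 = 72.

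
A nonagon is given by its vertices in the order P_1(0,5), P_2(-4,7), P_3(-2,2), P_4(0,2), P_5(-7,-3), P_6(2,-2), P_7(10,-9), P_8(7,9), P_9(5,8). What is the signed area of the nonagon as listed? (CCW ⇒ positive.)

Σ = (20) + (6) + (-4) + (14) + (20) + (2) + (153) + (11) + (25) = 247
Signed area = Σ/2 = 123.5 (positive ⇒ counter-clockwise traversal).

123.5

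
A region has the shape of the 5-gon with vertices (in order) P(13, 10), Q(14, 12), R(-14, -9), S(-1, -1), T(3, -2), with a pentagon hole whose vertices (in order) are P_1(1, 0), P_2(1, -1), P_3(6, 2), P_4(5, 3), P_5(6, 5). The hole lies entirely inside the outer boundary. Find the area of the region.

Outer boundary:
Apply the surveyor's formula: 2A = Σ (x_i·y_{i+1} − x_{i+1}·y_i), indices taken mod 5.
Cross-terms: 16, 42, 5, 5, 56  ⇒  Σ = 124
Area = |Σ|/2 = 62.
Hole:
Apply the shoelace formula: 2A = Σ (x_i·y_{i+1} − x_{i+1}·y_i), indices taken mod 5.
Σ = (-1) + (8) + (8) + (7) + (-5) = 17
Area = |Σ|/2 = 8.5.
Net area = 62 − 8.5 = 53.5.

53.5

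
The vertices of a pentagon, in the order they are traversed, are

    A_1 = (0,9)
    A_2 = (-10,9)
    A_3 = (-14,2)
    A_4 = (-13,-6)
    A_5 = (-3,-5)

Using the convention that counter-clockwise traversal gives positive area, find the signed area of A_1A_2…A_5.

163

Apply the shoelace (surveyor's) formula: 2A = Σ (x_i·y_{i+1} − x_{i+1}·y_i), indices taken mod 5.
Σ = (90) + (106) + (110) + (47) + (-27) = 326
Signed area = Σ/2 = 163 (positive ⇒ counter-clockwise traversal).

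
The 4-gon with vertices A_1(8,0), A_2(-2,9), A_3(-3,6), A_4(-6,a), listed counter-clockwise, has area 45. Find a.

Write out the shoelace sum; only the two edges meeting at A_4 involve a:
2·Area = [((-3)·a − (-6)·6) + ((-6)·0 − 8·a)] + 87
       = -11·a + 123 = 90
⇒ a = 3.

3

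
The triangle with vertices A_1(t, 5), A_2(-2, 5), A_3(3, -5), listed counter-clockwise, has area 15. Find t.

1

The doubled signed area Σ (x_i y_{i+1} − x_{i+1} y_i) is linear in t.
With t=0 it equals 20; the coefficient of t is 10 (from the two edges through A_1).
So 10·t + 20 = 2·15 = 30 ⇒ t = 1.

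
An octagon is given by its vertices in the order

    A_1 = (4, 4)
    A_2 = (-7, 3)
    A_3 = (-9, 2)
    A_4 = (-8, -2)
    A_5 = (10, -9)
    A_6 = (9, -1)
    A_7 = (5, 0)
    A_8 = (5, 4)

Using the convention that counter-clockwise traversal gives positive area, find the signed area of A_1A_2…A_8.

Apply Gauss's area formula: 2A = Σ (x_i·y_{i+1} − x_{i+1}·y_i), indices taken mod 8.
A_1→A_2: (4)(3) − (-7)(4) = 40
A_2→A_3: (-7)(2) − (-9)(3) = 13
A_3→A_4: (-9)(-2) − (-8)(2) = 34
A_4→A_5: (-8)(-9) − (10)(-2) = 92
A_5→A_6: (10)(-1) − (9)(-9) = 71
A_6→A_7: (9)(0) − (5)(-1) = 5
A_7→A_8: (5)(4) − (5)(0) = 20
A_8→A_1: (5)(4) − (4)(4) = 4
Σ = 279
Signed area = Σ/2 = 139.5 (positive ⇒ counter-clockwise traversal).

139.5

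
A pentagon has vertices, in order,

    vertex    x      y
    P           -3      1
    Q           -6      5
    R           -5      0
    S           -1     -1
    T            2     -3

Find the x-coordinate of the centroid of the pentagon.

-212/57

Apply Gauss's area formula. First the cross-terms c_i = x_i·y_{i+1} − x_{i+1}·y_i:
  -9, 25, 5, 5, -7  ⇒  2A = 19, A = 9.5.
Then Σ (x_i + x_{i+1})·c_i = -212, so x̄ = -212 / (6·9.5) = -212/57.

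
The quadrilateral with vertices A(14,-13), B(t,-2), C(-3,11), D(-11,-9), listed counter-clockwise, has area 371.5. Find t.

15

Write out the shoelace sum; only the two edges meeting at B involve t:
2·Area = [(14·(-2) − t·(-13)) + (t·11 − (-3)·(-2))] + 417
       = 24·t + 383 = 743
⇒ t = 15.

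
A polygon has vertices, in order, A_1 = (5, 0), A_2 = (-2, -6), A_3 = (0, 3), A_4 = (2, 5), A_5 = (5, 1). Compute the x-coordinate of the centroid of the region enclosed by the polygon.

Apply the surveyor's formula. First the cross-terms c_i = x_i·y_{i+1} − x_{i+1}·y_i:
  -30, -6, -6, -23, -5  ⇒  2A = -70, A = -35.
Then Σ (x_i + x_{i+1})·c_i = -301, so x̄ = -301 / (6·(-35)) = 43/30.

43/30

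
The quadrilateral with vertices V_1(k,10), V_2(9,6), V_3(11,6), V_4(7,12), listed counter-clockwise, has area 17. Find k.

The doubled signed area Σ (x_i y_{i+1} − x_{i+1} y_i) is linear in k.
With k=0 it equals 58; the coefficient of k is -6 (from the two edges through V_1).
So -6·k + 58 = 2·17 = 34 ⇒ k = 4.

4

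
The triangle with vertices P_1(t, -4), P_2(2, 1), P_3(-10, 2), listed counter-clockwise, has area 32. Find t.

The doubled signed area Σ (x_i y_{i+1} − x_{i+1} y_i) is linear in t.
With t=0 it equals 62; the coefficient of t is -1 (from the two edges through P_1).
So -1·t + 62 = 2·32 = 64 ⇒ t = -2.

-2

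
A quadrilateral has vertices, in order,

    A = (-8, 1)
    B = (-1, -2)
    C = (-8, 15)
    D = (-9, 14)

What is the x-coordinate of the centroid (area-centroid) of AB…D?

-6

Apply the surveyor's formula. First the cross-terms c_i = x_i·y_{i+1} − x_{i+1}·y_i:
  17, -31, 23, 103  ⇒  2A = 112, A = 56.
Then Σ (x_i + x_{i+1})·c_i = -2016, so x̄ = -2016 / (6·56) = -6.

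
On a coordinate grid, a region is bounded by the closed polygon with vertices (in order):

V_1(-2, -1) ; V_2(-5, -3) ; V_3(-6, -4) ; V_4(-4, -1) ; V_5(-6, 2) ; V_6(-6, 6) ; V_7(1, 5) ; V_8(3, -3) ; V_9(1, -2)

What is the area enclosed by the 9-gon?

Apply Gauss's area formula: 2A = Σ (x_i·y_{i+1} − x_{i+1}·y_i), indices taken mod 9.
Cross-terms: 1, 2, -10, -14, -24, -36, -18, -3, -5  ⇒  Σ = -107
Area = |Σ|/2 = 53.5.

53.5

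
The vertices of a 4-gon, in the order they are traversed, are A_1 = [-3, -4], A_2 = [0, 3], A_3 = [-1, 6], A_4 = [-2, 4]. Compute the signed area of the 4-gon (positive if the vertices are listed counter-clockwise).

11

Apply the shoelace formula: 2A = Σ (x_i·y_{i+1} − x_{i+1}·y_i), indices taken mod 4.
Σ = (-9) + (3) + (8) + (20) = 22
Signed area = Σ/2 = 11 (positive ⇒ counter-clockwise traversal).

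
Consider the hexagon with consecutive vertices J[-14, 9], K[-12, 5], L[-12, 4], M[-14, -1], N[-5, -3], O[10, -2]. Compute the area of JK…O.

Σ = (38) + (12) + (68) + (37) + (40) + (62) = 257
Area = |Σ|/2 = 128.5.

128.5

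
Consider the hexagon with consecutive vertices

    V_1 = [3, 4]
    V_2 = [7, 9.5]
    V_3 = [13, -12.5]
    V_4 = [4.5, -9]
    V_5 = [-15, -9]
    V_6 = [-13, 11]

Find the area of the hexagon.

406.875

Apply the shoelace formula: 2A = Σ (x_i·y_{i+1} − x_{i+1}·y_i), indices taken mod 6.
Cross-terms: 0.5, -211, -60.75, -175.5, -282, -85  ⇒  Σ = -813.75
Area = |Σ|/2 = 406.875.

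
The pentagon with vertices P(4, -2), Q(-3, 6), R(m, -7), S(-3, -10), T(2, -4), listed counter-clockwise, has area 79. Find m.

-6

The doubled signed area Σ (x_i y_{i+1} − x_{i+1} y_i) is linear in m.
With m=0 it equals 62; the coefficient of m is -16 (from the two edges through R).
So -16·m + 62 = 2·79 = 158 ⇒ m = -6.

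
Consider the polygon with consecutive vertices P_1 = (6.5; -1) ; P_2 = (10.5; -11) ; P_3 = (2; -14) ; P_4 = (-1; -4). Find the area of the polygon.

90.5

Σ = (-61) + (-125) + (-22) + (27) = -181
Area = |Σ|/2 = 90.5.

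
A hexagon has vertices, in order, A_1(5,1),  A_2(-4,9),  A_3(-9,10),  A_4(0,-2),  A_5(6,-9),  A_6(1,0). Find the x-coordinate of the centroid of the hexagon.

-101/78

Apply Gauss's area formula. First the cross-terms c_i = x_i·y_{i+1} − x_{i+1}·y_i:
  49, 41, 18, 12, 9, 1  ⇒  2A = 130, A = 65.
Then Σ (x_i + x_{i+1})·c_i = -505, so x̄ = -505 / (6·65) = -101/78.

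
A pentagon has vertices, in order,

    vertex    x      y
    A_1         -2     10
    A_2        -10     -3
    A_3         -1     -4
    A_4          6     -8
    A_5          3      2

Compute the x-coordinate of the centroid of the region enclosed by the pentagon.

-387/245

Apply the shoelace (surveyor's) formula. First the cross-terms c_i = x_i·y_{i+1} − x_{i+1}·y_i:
  106, 37, 32, 36, 34  ⇒  2A = 245, A = 122.5.
Then Σ (x_i + x_{i+1})·c_i = -1161, so x̄ = -1161 / (6·122.5) = -387/245.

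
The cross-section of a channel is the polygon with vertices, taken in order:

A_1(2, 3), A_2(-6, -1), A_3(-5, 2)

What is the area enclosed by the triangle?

10

Apply the shoelace formula: 2A = Σ (x_i·y_{i+1} − x_{i+1}·y_i), indices taken mod 3.
Σ = (16) + (-17) + (-19) = -20
Area = |Σ|/2 = 10.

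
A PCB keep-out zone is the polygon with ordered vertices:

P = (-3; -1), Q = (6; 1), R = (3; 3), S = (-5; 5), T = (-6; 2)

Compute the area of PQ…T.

Apply the shoelace formula: 2A = Σ (x_i·y_{i+1} − x_{i+1}·y_i), indices taken mod 5.
Σ = (3) + (15) + (30) + (20) + (12) = 80
Area = |Σ|/2 = 40.

40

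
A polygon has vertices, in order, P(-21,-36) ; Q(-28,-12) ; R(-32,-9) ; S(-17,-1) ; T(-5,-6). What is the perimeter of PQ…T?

94

|PQ| = √((-7)² + (24)²) = √625 = 25
|QR| = √((-4)² + (3)²) = √25 = 5
|RS| = √((15)² + (8)²) = √289 = 17
|ST| = √((12)² + (-5)²) = √169 = 13
|TP| = √((-16)² + (-30)²) = √1156 = 34
Perimeter = 25 + 5 + 17 + 13 + 34 = 94.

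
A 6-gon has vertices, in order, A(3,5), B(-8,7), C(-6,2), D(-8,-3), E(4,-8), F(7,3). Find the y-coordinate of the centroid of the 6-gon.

-4/97

Apply the surveyor's formula. First the cross-terms c_i = x_i·y_{i+1} − x_{i+1}·y_i:
  61, 26, 34, 76, 68, 26  ⇒  2A = 291, A = 145.5.
Then Σ (y_i + y_{i+1})·c_i = -36, so ȳ = -36 / (6·145.5) = -4/97.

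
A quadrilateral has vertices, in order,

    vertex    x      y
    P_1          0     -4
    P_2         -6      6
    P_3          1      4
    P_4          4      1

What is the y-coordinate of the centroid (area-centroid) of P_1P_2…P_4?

25/17

Apply Gauss's area formula. First the cross-terms c_i = x_i·y_{i+1} − x_{i+1}·y_i:
  -24, -30, -15, -16  ⇒  2A = -85, A = -42.5.
Then Σ (y_i + y_{i+1})·c_i = -375, so ȳ = -375 / (6·(-42.5)) = 25/17.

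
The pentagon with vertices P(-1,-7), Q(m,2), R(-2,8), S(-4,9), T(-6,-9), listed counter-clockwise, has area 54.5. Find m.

-2

Write out the shoelace sum; only the two edges meeting at Q involve m:
2·Area = [((-1)·2 − m·(-7)) + (m·8 − (-2)·2)] + 137
       = 15·m + 139 = 109
⇒ m = -2.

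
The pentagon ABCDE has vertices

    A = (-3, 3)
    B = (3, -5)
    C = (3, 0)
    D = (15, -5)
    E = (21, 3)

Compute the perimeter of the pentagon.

62

|AB| = √((6)² + (-8)²) = √100 = 10
|BC| = √((0)² + (5)²) = √25 = 5
|CD| = √((12)² + (-5)²) = √169 = 13
|DE| = √((6)² + (8)²) = √100 = 10
|EA| = √((-24)² + (0)²) = √576 = 24
Perimeter = 10 + 5 + 13 + 10 + 24 = 62.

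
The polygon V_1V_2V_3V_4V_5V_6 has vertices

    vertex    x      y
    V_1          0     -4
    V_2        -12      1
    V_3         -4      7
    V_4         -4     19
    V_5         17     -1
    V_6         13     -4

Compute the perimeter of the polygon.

82

|V_1V_2| = √((-12)² + (5)²) = √169 = 13
|V_2V_3| = √((8)² + (6)²) = √100 = 10
|V_3V_4| = √((0)² + (12)²) = √144 = 12
|V_4V_5| = √((21)² + (-20)²) = √841 = 29
|V_5V_6| = √((-4)² + (-3)²) = √25 = 5
|V_6V_1| = √((-13)² + (0)²) = √169 = 13
Perimeter = 13 + 10 + 12 + 29 + 5 + 13 = 82.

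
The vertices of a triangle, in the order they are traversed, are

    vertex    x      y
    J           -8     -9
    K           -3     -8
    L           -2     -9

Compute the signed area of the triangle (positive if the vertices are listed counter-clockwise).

-3

Cross-terms: 37, 11, -54  ⇒  Σ = -6
Signed area = Σ/2 = -3 (negative ⇒ clockwise traversal).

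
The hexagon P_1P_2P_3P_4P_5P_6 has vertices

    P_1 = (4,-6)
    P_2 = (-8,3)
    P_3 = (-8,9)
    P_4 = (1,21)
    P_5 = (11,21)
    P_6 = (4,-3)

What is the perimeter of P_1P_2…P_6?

74

|P_1P_2| = √((-12)² + (9)²) = √225 = 15
|P_2P_3| = √((0)² + (6)²) = √36 = 6
|P_3P_4| = √((9)² + (12)²) = √225 = 15
|P_4P_5| = √((10)² + (0)²) = √100 = 10
|P_5P_6| = √((-7)² + (-24)²) = √625 = 25
|P_6P_1| = √((0)² + (-3)²) = √9 = 3
Perimeter = 15 + 6 + 15 + 10 + 25 + 3 = 74.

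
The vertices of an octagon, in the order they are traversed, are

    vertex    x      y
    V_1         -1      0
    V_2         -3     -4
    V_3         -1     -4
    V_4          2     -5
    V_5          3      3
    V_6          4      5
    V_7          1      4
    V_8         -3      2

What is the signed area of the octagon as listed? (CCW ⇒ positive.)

Apply the shoelace formula: 2A = Σ (x_i·y_{i+1} − x_{i+1}·y_i), indices taken mod 8.
Σ = (4) + (8) + (13) + (21) + (3) + (11) + (14) + (2) = 76
Signed area = Σ/2 = 38 (positive ⇒ counter-clockwise traversal).

38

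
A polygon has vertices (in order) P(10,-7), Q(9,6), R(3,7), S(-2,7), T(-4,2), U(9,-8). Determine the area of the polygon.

129

Apply Gauss's area formula: 2A = Σ (x_i·y_{i+1} − x_{i+1}·y_i), indices taken mod 6.
P→Q: (10)(6) − (9)(-7) = 123
Q→R: (9)(7) − (3)(6) = 45
R→S: (3)(7) − (-2)(7) = 35
S→T: (-2)(2) − (-4)(7) = 24
T→U: (-4)(-8) − (9)(2) = 14
U→P: (9)(-7) − (10)(-8) = 17
Σ = 258
Area = |Σ|/2 = 129.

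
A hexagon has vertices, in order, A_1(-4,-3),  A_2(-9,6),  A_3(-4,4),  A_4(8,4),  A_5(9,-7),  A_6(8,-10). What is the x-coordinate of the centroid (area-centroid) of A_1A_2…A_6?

Apply Gauss's area formula. First the cross-terms c_i = x_i·y_{i+1} − x_{i+1}·y_i:
  -51, -12, -48, -92, -34, -64  ⇒  2A = -301, A = -150.5.
Then Σ (x_i + x_{i+1})·c_i = -1771, so x̄ = -1771 / (6·(-150.5)) = 253/129.

253/129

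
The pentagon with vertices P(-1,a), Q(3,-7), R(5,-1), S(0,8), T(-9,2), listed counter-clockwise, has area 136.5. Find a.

The doubled signed area Σ (x_i y_{i+1} − x_{i+1} y_i) is linear in a.
With a=0 it equals 153; the coefficient of a is -12 (from the two edges through P).
So -12·a + 153 = 2·136.5 = 273 ⇒ a = -10.

-10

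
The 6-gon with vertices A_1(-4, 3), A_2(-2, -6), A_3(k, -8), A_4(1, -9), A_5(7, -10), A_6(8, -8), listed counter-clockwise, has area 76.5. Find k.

Write out the shoelace sum; only the two edges meeting at A_3 involve k:
2·Area = [((-2)·(-8) − k·(-6)) + (k·(-9) − 1·(-8))] + 99
       = -3·k + 123 = 153
⇒ k = -10.

-10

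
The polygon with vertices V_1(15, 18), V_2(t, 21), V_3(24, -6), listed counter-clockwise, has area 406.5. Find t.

-20

Write out the shoelace sum; only the two edges meeting at V_2 involve t:
2·Area = [(15·21 − t·18) + (t·(-6) − 24·21)] + 522
       = -24·t + 333 = 813
⇒ t = -20.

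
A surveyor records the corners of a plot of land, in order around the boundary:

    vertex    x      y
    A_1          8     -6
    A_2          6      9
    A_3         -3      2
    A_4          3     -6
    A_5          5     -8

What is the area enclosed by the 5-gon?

Σ = (108) + (39) + (12) + (6) + (34) = 199
Area = |Σ|/2 = 99.5.

99.5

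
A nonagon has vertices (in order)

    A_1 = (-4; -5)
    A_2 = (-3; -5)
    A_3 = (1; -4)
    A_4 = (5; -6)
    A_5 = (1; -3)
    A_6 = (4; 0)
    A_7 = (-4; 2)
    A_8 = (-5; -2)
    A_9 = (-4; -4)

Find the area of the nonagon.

40.5

Σ = (5) + (17) + (14) + (-9) + (12) + (8) + (18) + (12) + (4) = 81
Area = |Σ|/2 = 40.5.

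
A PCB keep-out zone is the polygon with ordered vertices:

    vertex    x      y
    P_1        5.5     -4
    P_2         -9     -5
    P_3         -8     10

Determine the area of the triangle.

108.25

Apply the shoelace (surveyor's) formula: 2A = Σ (x_i·y_{i+1} − x_{i+1}·y_i), indices taken mod 3.
Cross-terms: -63.5, -130, -23  ⇒  Σ = -216.5
Area = |Σ|/2 = 108.25.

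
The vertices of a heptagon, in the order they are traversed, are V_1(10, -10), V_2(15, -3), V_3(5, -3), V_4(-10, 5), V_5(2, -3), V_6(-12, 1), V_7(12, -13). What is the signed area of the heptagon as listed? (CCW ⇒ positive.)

Apply Gauss's area formula: 2A = Σ (x_i·y_{i+1} − x_{i+1}·y_i), indices taken mod 7.
V_1→V_2: (10)(-3) − (15)(-10) = 120
V_2→V_3: (15)(-3) − (5)(-3) = -30
V_3→V_4: (5)(5) − (-10)(-3) = -5
V_4→V_5: (-10)(-3) − (2)(5) = 20
V_5→V_6: (2)(1) − (-12)(-3) = -34
V_6→V_7: (-12)(-13) − (12)(1) = 144
V_7→V_1: (12)(-10) − (10)(-13) = 10
Σ = 225
Signed area = Σ/2 = 112.5 (positive ⇒ counter-clockwise traversal).

112.5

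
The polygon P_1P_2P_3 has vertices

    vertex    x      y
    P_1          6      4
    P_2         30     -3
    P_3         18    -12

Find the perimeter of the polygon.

|P_1P_2| = √((24)² + (-7)²) = √625 = 25
|P_2P_3| = √((-12)² + (-9)²) = √225 = 15
|P_3P_1| = √((-12)² + (16)²) = √400 = 20
Perimeter = 25 + 15 + 20 = 60.

60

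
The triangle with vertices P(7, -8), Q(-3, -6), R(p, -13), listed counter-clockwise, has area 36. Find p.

Write out the shoelace sum; only the two edges meeting at R involve p:
2·Area = [((-3)·(-13) − p·(-6)) + (p·(-8) − 7·(-13))] + -66
       = -2·p + 64 = 72
⇒ p = -4.

-4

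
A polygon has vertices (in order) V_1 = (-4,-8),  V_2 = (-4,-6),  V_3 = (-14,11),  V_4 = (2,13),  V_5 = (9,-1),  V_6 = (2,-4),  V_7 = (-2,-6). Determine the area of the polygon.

260.5

V_1→V_2: (-4)(-6) − (-4)(-8) = -8
V_2→V_3: (-4)(11) − (-14)(-6) = -128
V_3→V_4: (-14)(13) − (2)(11) = -204
V_4→V_5: (2)(-1) − (9)(13) = -119
V_5→V_6: (9)(-4) − (2)(-1) = -34
V_6→V_7: (2)(-6) − (-2)(-4) = -20
V_7→V_1: (-2)(-8) − (-4)(-6) = -8
Σ = -521
Area = |Σ|/2 = 260.5.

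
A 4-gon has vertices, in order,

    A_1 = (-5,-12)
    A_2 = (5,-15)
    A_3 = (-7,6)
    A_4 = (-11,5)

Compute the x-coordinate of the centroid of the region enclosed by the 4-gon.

Apply Gauss's area formula. First the cross-terms c_i = x_i·y_{i+1} − x_{i+1}·y_i:
  135, -75, 31, 157  ⇒  2A = 248, A = 124.
Then Σ (x_i + x_{i+1})·c_i = -2920, so x̄ = -2920 / (6·124) = -365/93.

-365/93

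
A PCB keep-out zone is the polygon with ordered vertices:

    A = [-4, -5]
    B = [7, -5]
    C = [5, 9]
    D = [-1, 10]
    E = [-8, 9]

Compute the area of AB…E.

174.5

A→B: (-4)(-5) − (7)(-5) = 55
B→C: (7)(9) − (5)(-5) = 88
C→D: (5)(10) − (-1)(9) = 59
D→E: (-1)(9) − (-8)(10) = 71
E→A: (-8)(-5) − (-4)(9) = 76
Σ = 349
Area = |Σ|/2 = 174.5.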